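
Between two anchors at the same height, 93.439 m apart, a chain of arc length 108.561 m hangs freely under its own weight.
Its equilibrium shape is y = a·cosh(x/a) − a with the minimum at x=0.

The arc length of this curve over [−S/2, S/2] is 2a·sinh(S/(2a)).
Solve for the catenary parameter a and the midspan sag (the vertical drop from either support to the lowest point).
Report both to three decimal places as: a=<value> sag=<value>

seed: a₀ = √(S³/(24(L−S))) = √(93.439³/(24·15.122)) = 47.411319
iter 1: u=0.985408  f(a)=+7.514e-01  f'(a)=-7.020e-01  a ← 47.411319 − (+7.514e-01/-7.020e-01) = 48.481634
iter 2: u=0.963654  f(a)=+2.620e-02  f'(a)=-6.539e-01  a ← 48.481634 − (+2.620e-02/-6.539e-01) = 48.521701
iter 3: u=0.962858  f(a)=+3.439e-05  f'(a)=-6.521e-01  a ← 48.521701 − (+3.439e-05/-6.521e-01) = 48.521754
iter 4: u=0.962857  f(a)=+5.946e-11  f'(a)=-6.521e-01  a ← 48.521754 − (+5.946e-11/-6.521e-01) = 48.521754
iter 5: u=0.962857  f(a)=-1.421e-14  f'(a)=-6.521e-01  a ← 48.521754 − (-1.421e-14/-6.521e-01) = 48.521754
converged: |Δa| < 1e-12 after 5 iterations
sag = a·(cosh(S/(2a)) − 1) = 48.521754·(cosh(0.962857) − 1) = 24.284381
T_max/T_min = cosh(S/(2a)) = 1.500484

a=48.522 sag=24.284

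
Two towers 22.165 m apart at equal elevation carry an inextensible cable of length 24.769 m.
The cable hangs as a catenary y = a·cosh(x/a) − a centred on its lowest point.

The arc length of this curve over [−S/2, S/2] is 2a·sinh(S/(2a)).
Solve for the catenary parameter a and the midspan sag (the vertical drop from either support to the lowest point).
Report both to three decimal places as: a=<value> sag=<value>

seed: a₀ = √(S³/(24(L−S))) = √(22.165³/(24·2.604)) = 13.200047
iter 1: u=0.839580  f(a)=+9.333e-02  f'(a)=-4.231e-01  a ← 13.200047 − (+9.333e-02/-4.231e-01) = 13.420659
iter 2: u=0.825779  f(a)=+2.391e-03  f'(a)=-4.016e-01  a ← 13.420659 − (+2.391e-03/-4.016e-01) = 13.426613
iter 3: u=0.825413  f(a)=+1.661e-06  f'(a)=-4.011e-01  a ← 13.426613 − (+1.661e-06/-4.011e-01) = 13.426617
iter 4: u=0.825413  f(a)=+8.029e-13  f'(a)=-4.011e-01  a ← 13.426617 − (+8.029e-13/-4.011e-01) = 13.426617
converged: |Δa| < 1e-12 after 4 iterations
sag = a·(cosh(S/(2a)) − 1) = 13.426617·(cosh(0.825413) − 1) = 4.839469
T_max/T_min = cosh(S/(2a)) = 1.360438

a=13.427 sag=4.839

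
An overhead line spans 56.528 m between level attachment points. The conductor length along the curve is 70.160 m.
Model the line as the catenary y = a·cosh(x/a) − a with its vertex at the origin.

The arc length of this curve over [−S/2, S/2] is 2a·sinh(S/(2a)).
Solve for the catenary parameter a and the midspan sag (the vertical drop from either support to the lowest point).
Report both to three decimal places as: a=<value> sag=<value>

seed: a₀ = √(S³/(24(L−S))) = √(56.528³/(24·13.632)) = 23.496870
iter 1: u=1.202884  f(a)=+1.021e+00  f'(a)=-1.337e+00  a ← 23.496870 − (+1.021e+00/-1.337e+00) = 24.260369
iter 2: u=1.165028  f(a)=+5.187e-02  f'(a)=-1.204e+00  a ← 24.260369 − (+5.187e-02/-1.204e+00) = 24.303437
iter 3: u=1.162963  f(a)=+1.498e-04  f'(a)=-1.197e+00  a ← 24.303437 − (+1.498e-04/-1.197e+00) = 24.303562
iter 4: u=1.162957  f(a)=+1.257e-09  f'(a)=-1.197e+00  a ← 24.303562 − (+1.257e-09/-1.197e+00) = 24.303562
iter 5: u=1.162957  f(a)=+1.421e-14  f'(a)=-1.197e+00  a ← 24.303562 − (+1.421e-14/-1.197e+00) = 24.303562
converged: |Δa| < 1e-12 after 5 iterations
sag = a·(cosh(S/(2a)) − 1) = 24.303562·(cosh(1.162957) − 1) = 18.372772
T_max/T_min = cosh(S/(2a)) = 1.755970

a=24.304 sag=18.373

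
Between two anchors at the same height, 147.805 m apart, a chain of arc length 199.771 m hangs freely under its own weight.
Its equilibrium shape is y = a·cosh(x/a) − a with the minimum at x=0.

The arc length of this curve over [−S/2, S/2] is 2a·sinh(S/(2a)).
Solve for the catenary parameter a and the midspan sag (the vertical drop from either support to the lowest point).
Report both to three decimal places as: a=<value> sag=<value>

seed: a₀ = √(S³/(24(L−S))) = √(147.805³/(24·51.966)) = 50.882498
iter 1: u=1.452415  f(a)=+5.765e+00  f'(a)=-2.507e+00  a ← 50.882498 − (+5.765e+00/-2.507e+00) = 53.181706
iter 2: u=1.389623  f(a)=+4.138e-01  f'(a)=-2.159e+00  a ← 53.181706 − (+4.138e-01/-2.159e+00) = 53.373339
iter 3: u=1.384633  f(a)=+2.496e-03  f'(a)=-2.133e+00  a ← 53.373339 − (+2.496e-03/-2.133e+00) = 53.374510
iter 4: u=1.384603  f(a)=+9.203e-08  f'(a)=-2.133e+00  a ← 53.374510 − (+9.203e-08/-2.133e+00) = 53.374510
iter 5: u=1.384603  f(a)=+2.842e-14  f'(a)=-2.133e+00  a ← 53.374510 − (+2.842e-14/-2.133e+00) = 53.374510
converged: |Δa| < 1e-12 after 5 iterations
sag = a·(cosh(S/(2a)) − 1) = 53.374510·(cosh(1.384603) − 1) = 59.877207
T_max/T_min = cosh(S/(2a)) = 2.121832

a=53.375 sag=59.877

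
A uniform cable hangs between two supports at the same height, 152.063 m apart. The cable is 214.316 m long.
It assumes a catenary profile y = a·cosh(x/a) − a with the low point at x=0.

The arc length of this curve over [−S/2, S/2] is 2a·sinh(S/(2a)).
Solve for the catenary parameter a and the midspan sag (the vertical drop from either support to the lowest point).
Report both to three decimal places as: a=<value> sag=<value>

seed: a₀ = √(S³/(24(L−S))) = √(152.063³/(24·62.253)) = 48.512043
iter 1: u=1.567271  f(a)=+8.108e+00  f'(a)=-3.255e+00  a ← 48.512043 − (+8.108e+00/-3.255e+00) = 51.003274
iter 2: u=1.490718  f(a)=+6.665e-01  f'(a)=-2.740e+00  a ← 51.003274 − (+6.665e-01/-2.740e+00) = 51.246519
iter 3: u=1.483642  f(a)=+5.393e-03  f'(a)=-2.696e+00  a ← 51.246519 − (+5.393e-03/-2.696e+00) = 51.248520
iter 4: u=1.483584  f(a)=+3.595e-07  f'(a)=-2.695e+00  a ← 51.248520 − (+3.595e-07/-2.695e+00) = 51.248520
iter 5: u=1.483584  f(a)=-2.842e-14  f'(a)=-2.695e+00  a ← 51.248520 − (-2.842e-14/-2.695e+00) = 51.248520
converged: |Δa| < 1e-12 after 5 iterations
sag = a·(cosh(S/(2a)) − 1) = 51.248520·(cosh(1.483584) − 1) = 67.533835
T_max/T_min = cosh(S/(2a)) = 2.317771

a=51.249 sag=67.534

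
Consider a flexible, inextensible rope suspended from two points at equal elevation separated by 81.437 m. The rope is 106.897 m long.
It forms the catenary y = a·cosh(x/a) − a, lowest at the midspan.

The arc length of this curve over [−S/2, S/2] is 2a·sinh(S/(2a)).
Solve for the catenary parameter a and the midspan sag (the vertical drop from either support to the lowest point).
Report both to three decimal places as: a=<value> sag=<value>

seed: a₀ = √(S³/(24(L−S))) = √(81.437³/(24·25.460)) = 29.730200
iter 1: u=1.369601  f(a)=+2.497e+00  f'(a)=-2.056e+00  a ← 29.730200 − (+2.497e+00/-2.056e+00) = 30.944700
iter 2: u=1.315847  f(a)=+1.612e-01  f'(a)=-1.799e+00  a ← 30.944700 − (+1.612e-01/-1.799e+00) = 31.034312
iter 3: u=1.312048  f(a)=+7.739e-04  f'(a)=-1.781e+00  a ← 31.034312 − (+7.739e-04/-1.781e+00) = 31.034747
iter 4: u=1.312029  f(a)=+1.803e-08  f'(a)=-1.781e+00  a ← 31.034747 − (+1.803e-08/-1.781e+00) = 31.034747
iter 5: u=1.312029  f(a)=+1.421e-14  f'(a)=-1.781e+00  a ← 31.034747 − (+1.421e-14/-1.781e+00) = 31.034747
converged: |Δa| < 1e-12 after 5 iterations
sag = a·(cosh(S/(2a)) − 1) = 31.034747·(cosh(1.312029) − 1) = 30.770574
T_max/T_min = cosh(S/(2a)) = 1.991488

a=31.035 sag=30.771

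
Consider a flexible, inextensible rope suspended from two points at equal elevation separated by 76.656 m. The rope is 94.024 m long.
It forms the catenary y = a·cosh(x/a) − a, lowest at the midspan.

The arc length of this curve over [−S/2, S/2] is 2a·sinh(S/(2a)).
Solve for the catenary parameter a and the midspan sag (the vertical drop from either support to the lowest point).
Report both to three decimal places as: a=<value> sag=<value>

a=33.936 sag=24.045

seed: a₀ = √(S³/(24(L−S))) = √(76.656³/(24·17.368)) = 32.872952
iter 1: u=1.165943  f(a)=+1.219e+00  f'(a)=-1.207e+00  a ← 32.872952 − (+1.219e+00/-1.207e+00) = 33.882883
iter 2: u=1.131191  f(a)=+5.845e-02  f'(a)=-1.094e+00  a ← 33.882883 − (+5.845e-02/-1.094e+00) = 33.936302
iter 3: u=1.129410  f(a)=+1.493e-04  f'(a)=-1.089e+00  a ← 33.936302 − (+1.493e-04/-1.089e+00) = 33.936439
iter 4: u=1.129405  f(a)=+9.790e-10  f'(a)=-1.089e+00  a ← 33.936439 − (+9.790e-10/-1.089e+00) = 33.936439
iter 5: u=1.129405  f(a)=+0.000e+00  f'(a)=-1.089e+00  a ← 33.936439 − (+0.000e+00/-1.089e+00) = 33.936439
converged: |Δa| < 1e-12 after 5 iterations
sag = a·(cosh(S/(2a)) − 1) = 33.936439·(cosh(1.129405) − 1) = 24.044679
T_max/T_min = cosh(S/(2a)) = 1.708521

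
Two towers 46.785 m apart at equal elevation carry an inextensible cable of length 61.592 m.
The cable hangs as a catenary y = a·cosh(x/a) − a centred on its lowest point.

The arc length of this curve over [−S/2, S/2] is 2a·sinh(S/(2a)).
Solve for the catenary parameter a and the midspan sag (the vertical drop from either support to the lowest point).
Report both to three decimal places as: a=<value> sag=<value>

a=17.729 sag=17.806

seed: a₀ = √(S³/(24(L−S))) = √(46.785³/(24·14.807)) = 16.975430
iter 1: u=1.378021  f(a)=+1.471e+00  f'(a)=-2.099e+00  a ← 16.975430 − (+1.471e+00/-2.099e+00) = 17.676289
iter 2: u=1.323383  f(a)=+9.601e-02  f'(a)=-1.833e+00  a ← 17.676289 − (+9.601e-02/-1.833e+00) = 17.728664
iter 3: u=1.319473  f(a)=+4.721e-04  f'(a)=-1.815e+00  a ← 17.728664 − (+4.721e-04/-1.815e+00) = 17.728924
iter 4: u=1.319454  f(a)=+1.154e-08  f'(a)=-1.815e+00  a ← 17.728924 − (+1.154e-08/-1.815e+00) = 17.728924
iter 5: u=1.319454  f(a)=+7.105e-15  f'(a)=-1.815e+00  a ← 17.728924 − (+7.105e-15/-1.815e+00) = 17.728924
converged: |Δa| < 1e-12 after 5 iterations
sag = a·(cosh(S/(2a)) − 1) = 17.728924·(cosh(1.319454) − 1) = 17.805684
T_max/T_min = cosh(S/(2a)) = 2.004330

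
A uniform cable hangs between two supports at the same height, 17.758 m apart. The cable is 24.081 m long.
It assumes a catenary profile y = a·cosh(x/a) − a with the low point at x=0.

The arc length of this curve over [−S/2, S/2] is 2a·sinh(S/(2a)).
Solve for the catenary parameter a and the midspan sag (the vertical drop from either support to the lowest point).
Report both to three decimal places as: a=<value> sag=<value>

a=6.376 sag=7.249

seed: a₀ = √(S³/(24(L−S))) = √(17.758³/(24·6.323)) = 6.074686
iter 1: u=1.461639  f(a)=+7.108e-01  f'(a)=-2.562e+00  a ← 6.074686 − (+7.108e-01/-2.562e+00) = 6.352153
iter 2: u=1.397794  f(a)=+5.160e-02  f'(a)=-2.202e+00  a ← 6.352153 − (+5.160e-02/-2.202e+00) = 6.375585
iter 3: u=1.392656  f(a)=+3.190e-04  f'(a)=-2.175e+00  a ← 6.375585 − (+3.190e-04/-2.175e+00) = 6.375732
iter 4: u=1.392624  f(a)=+1.236e-08  f'(a)=-2.175e+00  a ← 6.375732 − (+1.236e-08/-2.175e+00) = 6.375732
iter 5: u=1.392624  f(a)=+3.553e-15  f'(a)=-2.175e+00  a ← 6.375732 − (+3.553e-15/-2.175e+00) = 6.375732
converged: |Δa| < 1e-12 after 5 iterations
sag = a·(cosh(S/(2a)) − 1) = 6.375732·(cosh(1.392624) − 1) = 7.248643
T_max/T_min = cosh(S/(2a)) = 2.136912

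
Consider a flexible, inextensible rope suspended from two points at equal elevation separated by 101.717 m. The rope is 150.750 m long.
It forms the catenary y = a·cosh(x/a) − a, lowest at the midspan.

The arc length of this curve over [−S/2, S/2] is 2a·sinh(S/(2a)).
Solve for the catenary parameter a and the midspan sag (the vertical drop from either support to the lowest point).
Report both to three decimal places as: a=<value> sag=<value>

seed: a₀ = √(S³/(24(L−S))) = √(101.717³/(24·49.033)) = 29.904770
iter 1: u=1.700682  f(a)=+7.599e+00  f'(a)=-4.331e+00  a ← 29.904770 − (+7.599e+00/-4.331e+00) = 31.659366
iter 2: u=1.606428  f(a)=+7.202e-01  f'(a)=-3.546e+00  a ← 31.659366 − (+7.202e-01/-3.546e+00) = 31.862466
iter 3: u=1.596188  f(a)=+7.963e-03  f'(a)=-3.468e+00  a ← 31.862466 − (+7.963e-03/-3.468e+00) = 31.864762
iter 4: u=1.596073  f(a)=+9.972e-07  f'(a)=-3.467e+00  a ← 31.864762 − (+9.972e-07/-3.467e+00) = 31.864762
iter 5: u=1.596073  f(a)=+0.000e+00  f'(a)=-3.467e+00  a ← 31.864762 − (+0.000e+00/-3.467e+00) = 31.864762
converged: |Δa| < 1e-12 after 5 iterations
sag = a·(cosh(S/(2a)) − 1) = 31.864762·(cosh(1.596073) − 1) = 49.968933
T_max/T_min = cosh(S/(2a)) = 2.568156

a=31.865 sag=49.969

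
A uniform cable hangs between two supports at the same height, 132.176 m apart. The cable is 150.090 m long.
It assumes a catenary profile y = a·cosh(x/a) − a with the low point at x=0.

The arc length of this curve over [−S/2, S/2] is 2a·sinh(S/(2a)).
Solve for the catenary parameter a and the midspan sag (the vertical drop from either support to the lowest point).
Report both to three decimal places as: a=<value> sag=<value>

seed: a₀ = √(S³/(24(L−S))) = √(132.176³/(24·17.914)) = 73.287010
iter 1: u=0.901770  f(a)=+7.426e-01  f'(a)=-5.298e-01  a ← 73.287010 − (+7.426e-01/-5.298e-01) = 74.688741
iter 2: u=0.884846  f(a)=+2.184e-02  f'(a)=-4.990e-01  a ← 74.688741 − (+2.184e-02/-4.990e-01) = 74.732507
iter 3: u=0.884327  f(a)=+2.016e-05  f'(a)=-4.981e-01  a ← 74.732507 − (+2.016e-05/-4.981e-01) = 74.732548
iter 4: u=0.884327  f(a)=+1.725e-11  f'(a)=-4.981e-01  a ← 74.732548 − (+1.725e-11/-4.981e-01) = 74.732548
converged: |Δa| < 1e-12 after 4 iterations
sag = a·(cosh(S/(2a)) − 1) = 74.732548·(cosh(0.884327) − 1) = 31.176402
T_max/T_min = cosh(S/(2a)) = 1.417173

a=74.733 sag=31.176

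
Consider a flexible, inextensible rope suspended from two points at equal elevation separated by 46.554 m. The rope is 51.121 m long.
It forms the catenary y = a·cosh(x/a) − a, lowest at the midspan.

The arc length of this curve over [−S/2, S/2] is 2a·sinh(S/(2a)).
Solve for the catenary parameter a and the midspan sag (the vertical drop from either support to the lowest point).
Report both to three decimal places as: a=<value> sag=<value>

seed: a₀ = √(S³/(24(L−S))) = √(46.554³/(24·4.567)) = 30.339916
iter 1: u=0.767207  f(a)=+1.363e-01  f'(a)=-3.192e-01  a ← 30.339916 − (+1.363e-01/-3.192e-01) = 30.767008
iter 2: u=0.756557  f(a)=+2.932e-03  f'(a)=-3.056e-01  a ← 30.767008 − (+2.932e-03/-3.056e-01) = 30.776603
iter 3: u=0.756321  f(a)=+1.422e-06  f'(a)=-3.053e-01  a ← 30.776603 − (+1.422e-06/-3.053e-01) = 30.776607
iter 4: u=0.756321  f(a)=+3.340e-13  f'(a)=-3.053e-01  a ← 30.776607 − (+3.340e-13/-3.053e-01) = 30.776607
converged: |Δa| < 1e-12 after 4 iterations
sag = a·(cosh(S/(2a)) − 1) = 30.776607·(cosh(0.756321) − 1) = 9.230126
T_max/T_min = cosh(S/(2a)) = 1.299907

a=30.777 sag=9.230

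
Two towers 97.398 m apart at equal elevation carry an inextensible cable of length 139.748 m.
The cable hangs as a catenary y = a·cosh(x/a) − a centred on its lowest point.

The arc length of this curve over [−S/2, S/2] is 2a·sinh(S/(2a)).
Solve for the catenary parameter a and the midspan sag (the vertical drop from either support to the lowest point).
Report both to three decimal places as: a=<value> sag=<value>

a=31.948 sag=44.883

seed: a₀ = √(S³/(24(L−S))) = √(97.398³/(24·42.350)) = 30.150376
iter 1: u=1.615204  f(a)=+5.880e+00  f'(a)=-3.614e+00  a ← 30.150376 − (+5.880e+00/-3.614e+00) = 31.777508
iter 2: u=1.532499  f(a)=+5.096e-01  f'(a)=-3.012e+00  a ← 31.777508 − (+5.096e-01/-3.012e+00) = 31.946666
iter 3: u=1.524384  f(a)=+4.629e-03  f'(a)=-2.958e+00  a ← 31.946666 − (+4.629e-03/-2.958e+00) = 31.948231
iter 4: u=1.524310  f(a)=+3.896e-07  f'(a)=-2.957e+00  a ← 31.948231 − (+3.896e-07/-2.957e+00) = 31.948231
iter 5: u=1.524310  f(a)=-5.684e-14  f'(a)=-2.957e+00  a ← 31.948231 − (-5.684e-14/-2.957e+00) = 31.948231
converged: |Δa| < 1e-12 after 5 iterations
sag = a·(cosh(S/(2a)) − 1) = 31.948231·(cosh(1.524310) − 1) = 44.883177
T_max/T_min = cosh(S/(2a)) = 2.404872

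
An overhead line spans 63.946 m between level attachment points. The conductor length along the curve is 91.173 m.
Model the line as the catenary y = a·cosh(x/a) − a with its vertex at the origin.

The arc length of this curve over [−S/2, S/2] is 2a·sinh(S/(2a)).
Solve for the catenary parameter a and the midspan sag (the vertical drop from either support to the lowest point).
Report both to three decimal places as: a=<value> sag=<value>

a=21.174 sag=29.090

seed: a₀ = √(S³/(24(L−S))) = √(63.946³/(24·27.227)) = 20.003895
iter 1: u=1.598339  f(a)=+3.697e+00  f'(a)=-3.484e+00  a ← 20.003895 − (+3.697e+00/-3.484e+00) = 21.065002
iter 2: u=1.517826  f(a)=+3.145e-01  f'(a)=-2.914e+00  a ← 21.065002 − (+3.145e-01/-2.914e+00) = 21.172931
iter 3: u=1.510088  f(a)=+2.745e-03  f'(a)=-2.864e+00  a ← 21.172931 − (+2.745e-03/-2.864e+00) = 21.173890
iter 4: u=1.510020  f(a)=+2.130e-07  f'(a)=-2.863e+00  a ← 21.173890 − (+2.130e-07/-2.863e+00) = 21.173890
iter 5: u=1.510020  f(a)=-2.842e-14  f'(a)=-2.863e+00  a ← 21.173890 − (-2.842e-14/-2.863e+00) = 21.173890
converged: |Δa| < 1e-12 after 5 iterations
sag = a·(cosh(S/(2a)) − 1) = 21.173890·(cosh(1.510020) − 1) = 29.090040
T_max/T_min = cosh(S/(2a)) = 2.373864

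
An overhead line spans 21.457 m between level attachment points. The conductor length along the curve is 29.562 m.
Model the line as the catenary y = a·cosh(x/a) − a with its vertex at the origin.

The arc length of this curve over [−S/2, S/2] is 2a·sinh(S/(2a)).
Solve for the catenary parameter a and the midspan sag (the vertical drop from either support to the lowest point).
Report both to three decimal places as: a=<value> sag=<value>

a=7.500 sag=9.075

seed: a₀ = √(S³/(24(L−S))) = √(21.457³/(24·8.105)) = 7.126419
iter 1: u=1.505455  f(a)=+9.696e-01  f'(a)=-2.834e+00  a ← 7.126419 − (+9.696e-01/-2.834e+00) = 7.468593
iter 2: u=1.436482  f(a)=+7.421e-02  f'(a)=-2.415e+00  a ← 7.468593 − (+7.421e-02/-2.415e+00) = 7.499319
iter 3: u=1.430597  f(a)=+5.143e-04  f'(a)=-2.382e+00  a ← 7.499319 − (+5.143e-04/-2.382e+00) = 7.499535
iter 4: u=1.430555  f(a)=+2.508e-08  f'(a)=-2.381e+00  a ← 7.499535 − (+2.508e-08/-2.381e+00) = 7.499535
iter 5: u=1.430555  f(a)=-3.553e-15  f'(a)=-2.381e+00  a ← 7.499535 − (-3.553e-15/-2.381e+00) = 7.499535
converged: |Δa| < 1e-12 after 5 iterations
sag = a·(cosh(S/(2a)) − 1) = 7.499535·(cosh(1.430555) − 1) = 9.075174
T_max/T_min = cosh(S/(2a)) = 2.210098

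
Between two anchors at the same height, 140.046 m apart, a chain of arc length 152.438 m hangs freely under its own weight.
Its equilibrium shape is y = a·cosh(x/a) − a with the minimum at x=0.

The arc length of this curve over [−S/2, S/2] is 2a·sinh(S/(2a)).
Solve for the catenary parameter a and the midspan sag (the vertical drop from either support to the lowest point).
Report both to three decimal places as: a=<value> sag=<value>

a=97.352 sag=26.288

seed: a₀ = √(S³/(24(L−S))) = √(140.046³/(24·12.392)) = 96.101406
iter 1: u=0.728637  f(a)=+3.331e-01  f'(a)=-2.718e-01  a ← 96.101406 − (+3.331e-01/-2.718e-01) = 97.326874
iter 2: u=0.719462  f(a)=+6.479e-03  f'(a)=-2.614e-01  a ← 97.326874 − (+6.479e-03/-2.614e-01) = 97.351665
iter 3: u=0.719279  f(a)=+2.559e-06  f'(a)=-2.612e-01  a ← 97.351665 − (+2.559e-06/-2.612e-01) = 97.351675
iter 4: u=0.719279  f(a)=+3.411e-13  f'(a)=-2.612e-01  a ← 97.351675 − (+3.411e-13/-2.612e-01) = 97.351675
converged: |Δa| < 1e-12 after 4 iterations
sag = a·(cosh(S/(2a)) − 1) = 97.351675·(cosh(0.719279) − 1) = 26.287658
T_max/T_min = cosh(S/(2a)) = 1.270028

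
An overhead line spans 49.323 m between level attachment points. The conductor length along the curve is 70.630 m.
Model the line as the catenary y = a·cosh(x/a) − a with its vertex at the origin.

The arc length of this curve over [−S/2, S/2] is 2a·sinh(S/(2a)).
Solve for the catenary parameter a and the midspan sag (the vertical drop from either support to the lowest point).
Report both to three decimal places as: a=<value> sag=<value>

seed: a₀ = √(S³/(24(L−S))) = √(49.323³/(24·21.307)) = 15.318190
iter 1: u=1.609949  f(a)=+2.938e+00  f'(a)=-3.573e+00  a ← 15.318190 − (+2.938e+00/-3.573e+00) = 16.140465
iter 2: u=1.527930  f(a)=+2.532e-01  f'(a)=-2.982e+00  a ← 16.140465 − (+2.532e-01/-2.982e+00) = 16.225371
iter 3: u=1.519934  f(a)=+2.271e-03  f'(a)=-2.928e+00  a ← 16.225371 − (+2.271e-03/-2.928e+00) = 16.226147
iter 4: u=1.519862  f(a)=+1.864e-07  f'(a)=-2.928e+00  a ← 16.226147 − (+1.864e-07/-2.928e+00) = 16.226147
iter 5: u=1.519862  f(a)=+0.000e+00  f'(a)=-2.928e+00  a ← 16.226147 − (+0.000e+00/-2.928e+00) = 16.226147
converged: |Δa| < 1e-12 after 5 iterations
sag = a·(cosh(S/(2a)) − 1) = 16.226147·(cosh(1.519862) − 1) = 22.638195
T_max/T_min = cosh(S/(2a)) = 2.395168

a=16.226 sag=22.638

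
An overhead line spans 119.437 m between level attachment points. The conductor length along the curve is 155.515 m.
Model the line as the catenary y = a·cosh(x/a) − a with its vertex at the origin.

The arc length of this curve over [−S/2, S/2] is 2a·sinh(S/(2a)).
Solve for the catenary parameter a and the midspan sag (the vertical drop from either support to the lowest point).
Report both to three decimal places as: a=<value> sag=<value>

seed: a₀ = √(S³/(24(L−S))) = √(119.437³/(24·36.078)) = 44.358973
iter 1: u=1.346255  f(a)=+3.414e+00  f'(a)=-1.941e+00  a ← 44.358973 − (+3.414e+00/-1.941e+00) = 46.117735
iter 2: u=1.294914  f(a)=+2.135e-01  f'(a)=-1.705e+00  a ← 46.117735 − (+2.135e-01/-1.705e+00) = 46.242963
iter 3: u=1.291407  f(a)=+9.588e-04  f'(a)=-1.690e+00  a ← 46.242963 − (+9.588e-04/-1.690e+00) = 46.243530
iter 4: u=1.291391  f(a)=+1.952e-08  f'(a)=-1.690e+00  a ← 46.243530 − (+1.952e-08/-1.690e+00) = 46.243530
iter 5: u=1.291391  f(a)=+2.842e-14  f'(a)=-1.690e+00  a ← 46.243530 − (+2.842e-14/-1.690e+00) = 46.243530
converged: |Δa| < 1e-12 after 5 iterations
sag = a·(cosh(S/(2a)) − 1) = 46.243530·(cosh(1.291391) − 1) = 44.225762
T_max/T_min = cosh(S/(2a)) = 1.956366

a=46.244 sag=44.226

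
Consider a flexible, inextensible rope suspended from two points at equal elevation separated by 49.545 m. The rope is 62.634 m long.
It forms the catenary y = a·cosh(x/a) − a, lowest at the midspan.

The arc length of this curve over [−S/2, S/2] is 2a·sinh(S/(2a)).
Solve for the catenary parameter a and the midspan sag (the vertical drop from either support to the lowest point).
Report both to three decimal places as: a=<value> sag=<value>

a=20.413 sag=16.970

seed: a₀ = √(S³/(24(L−S))) = √(49.545³/(24·13.089)) = 19.676185
iter 1: u=1.259009  f(a)=+1.077e+00  f'(a)=-1.554e+00  a ← 19.676185 − (+1.077e+00/-1.554e+00) = 20.369658
iter 2: u=1.216147  f(a)=+5.958e-02  f'(a)=-1.386e+00  a ← 20.369658 − (+5.958e-02/-1.386e+00) = 20.412640
iter 3: u=1.213586  f(a)=+2.058e-04  f'(a)=-1.377e+00  a ← 20.412640 − (+2.058e-04/-1.377e+00) = 20.412790
iter 4: u=1.213577  f(a)=+2.474e-09  f'(a)=-1.377e+00  a ← 20.412790 − (+2.474e-09/-1.377e+00) = 20.412790
iter 5: u=1.213577  f(a)=-7.105e-15  f'(a)=-1.377e+00  a ← 20.412790 − (-7.105e-15/-1.377e+00) = 20.412790
converged: |Δa| < 1e-12 after 5 iterations
sag = a·(cosh(S/(2a)) − 1) = 20.412790·(cosh(1.213577) − 1) = 16.969512
T_max/T_min = cosh(S/(2a)) = 1.831318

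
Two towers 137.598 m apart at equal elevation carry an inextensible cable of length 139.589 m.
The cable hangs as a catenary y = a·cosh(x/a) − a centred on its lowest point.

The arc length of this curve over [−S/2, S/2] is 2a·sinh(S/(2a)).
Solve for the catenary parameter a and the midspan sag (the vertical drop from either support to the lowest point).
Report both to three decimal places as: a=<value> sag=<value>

seed: a₀ = √(S³/(24(L−S))) = √(137.598³/(24·1.991)) = 233.494648
iter 1: u=0.294649  f(a)=+8.661e-03  f'(a)=-1.720e-02  a ← 233.494648 − (+8.661e-03/-1.720e-02) = 233.998102
iter 2: u=0.294015  f(a)=+2.809e-05  f'(a)=-1.709e-02  a ← 233.998102 − (+2.809e-05/-1.709e-02) = 233.999746
iter 3: u=0.294013  f(a)=+2.977e-10  f'(a)=-1.709e-02  a ← 233.999746 − (+2.977e-10/-1.709e-02) = 233.999746
iter 4: u=0.294013  f(a)=+0.000e+00  f'(a)=-1.709e-02  a ← 233.999746 − (+0.000e+00/-1.709e-02) = 233.999746
converged: |Δa| < 1e-12 after 4 iterations
sag = a·(cosh(S/(2a)) − 1) = 233.999746·(cosh(0.294013) − 1) = 10.186972
T_max/T_min = cosh(S/(2a)) = 1.043534

a=234.000 sag=10.187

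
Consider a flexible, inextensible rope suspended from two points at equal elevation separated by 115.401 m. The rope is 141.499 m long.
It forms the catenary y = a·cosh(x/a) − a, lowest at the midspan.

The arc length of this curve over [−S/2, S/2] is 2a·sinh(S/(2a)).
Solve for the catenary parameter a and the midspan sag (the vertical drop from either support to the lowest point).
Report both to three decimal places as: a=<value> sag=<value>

a=51.134 sag=36.160

seed: a₀ = √(S³/(24(L−S))) = √(115.401³/(24·26.098)) = 49.534197
iter 1: u=1.164862  f(a)=+1.829e+00  f'(a)=-1.204e+00  a ← 49.534197 − (+1.829e+00/-1.204e+00) = 51.053454
iter 2: u=1.130198  f(a)=+8.751e-02  f'(a)=-1.091e+00  a ← 51.053454 − (+8.751e-02/-1.091e+00) = 51.133660
iter 3: u=1.128425  f(a)=+2.227e-04  f'(a)=-1.086e+00  a ← 51.133660 − (+2.227e-04/-1.086e+00) = 51.133865
iter 4: u=1.128420  f(a)=+1.450e-09  f'(a)=-1.086e+00  a ← 51.133865 − (+1.450e-09/-1.086e+00) = 51.133865
iter 5: u=1.128420  f(a)=+0.000e+00  f'(a)=-1.086e+00  a ← 51.133865 − (+0.000e+00/-1.086e+00) = 51.133865
converged: |Δa| < 1e-12 after 5 iterations
sag = a·(cosh(S/(2a)) − 1) = 51.133865·(cosh(1.128420) − 1) = 36.159685
T_max/T_min = cosh(S/(2a)) = 1.707157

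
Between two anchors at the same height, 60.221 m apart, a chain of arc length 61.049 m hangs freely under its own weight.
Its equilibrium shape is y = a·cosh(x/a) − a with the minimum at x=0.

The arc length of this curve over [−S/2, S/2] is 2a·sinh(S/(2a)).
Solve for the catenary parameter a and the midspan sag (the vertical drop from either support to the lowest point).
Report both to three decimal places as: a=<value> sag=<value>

seed: a₀ = √(S³/(24(L−S))) = √(60.221³/(24·0.828)) = 104.833758
iter 1: u=0.287221  f(a)=+3.422e-03  f'(a)=-1.593e-02  a ← 104.833758 − (+3.422e-03/-1.593e-02) = 105.048615
iter 2: u=0.286634  f(a)=+1.055e-05  f'(a)=-1.583e-02  a ← 105.048615 − (+1.055e-05/-1.583e-02) = 105.049282
iter 3: u=0.286632  f(a)=+1.009e-10  f'(a)=-1.583e-02  a ← 105.049282 − (+1.009e-10/-1.583e-02) = 105.049282
iter 4: u=0.286632  f(a)=-7.105e-15  f'(a)=-1.583e-02  a ← 105.049282 − (-7.105e-15/-1.583e-02) = 105.049282
converged: |Δa| < 1e-12 after 4 iterations
sag = a·(cosh(S/(2a)) − 1) = 105.049282·(cosh(0.286632) − 1) = 4.344944
T_max/T_min = cosh(S/(2a)) = 1.041361

a=105.049 sag=4.345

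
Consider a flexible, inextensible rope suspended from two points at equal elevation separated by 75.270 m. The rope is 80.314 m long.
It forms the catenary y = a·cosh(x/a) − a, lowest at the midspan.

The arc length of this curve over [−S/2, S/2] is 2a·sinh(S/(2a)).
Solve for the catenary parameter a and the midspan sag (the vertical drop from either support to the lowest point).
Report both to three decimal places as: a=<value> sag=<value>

seed: a₀ = √(S³/(24(L−S))) = √(75.270³/(24·5.044)) = 59.352595
iter 1: u=0.634092  f(a)=+1.024e-01  f'(a)=-1.769e-01  a ← 59.352595 − (+1.024e-01/-1.769e-01) = 59.931334
iter 2: u=0.627969  f(a)=+1.517e-03  f'(a)=-1.717e-01  a ← 59.931334 − (+1.517e-03/-1.717e-01) = 59.940168
iter 3: u=0.627876  f(a)=+3.440e-07  f'(a)=-1.716e-01  a ← 59.940168 − (+3.440e-07/-1.716e-01) = 59.940170
iter 4: u=0.627876  f(a)=+1.421e-14  f'(a)=-1.716e-01  a ← 59.940170 − (+1.421e-14/-1.716e-01) = 59.940170
converged: |Δa| < 1e-12 after 4 iterations
sag = a·(cosh(S/(2a)) − 1) = 59.940170·(cosh(0.627876) − 1) = 12.208348
T_max/T_min = cosh(S/(2a)) = 1.203676

a=59.940 sag=12.208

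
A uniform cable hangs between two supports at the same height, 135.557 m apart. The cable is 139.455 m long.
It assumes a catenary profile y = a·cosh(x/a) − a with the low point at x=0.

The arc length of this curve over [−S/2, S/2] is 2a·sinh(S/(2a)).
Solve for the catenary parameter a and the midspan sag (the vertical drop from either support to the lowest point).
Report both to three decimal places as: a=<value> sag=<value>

seed: a₀ = √(S³/(24(L−S))) = √(135.557³/(24·3.898)) = 163.176038
iter 1: u=0.415370  f(a)=+3.377e-02  f'(a)=-4.861e-02  a ← 163.176038 − (+3.377e-02/-4.861e-02) = 163.870707
iter 2: u=0.413610  f(a)=+2.168e-04  f'(a)=-4.798e-02  a ← 163.870707 − (+2.168e-04/-4.798e-02) = 163.875226
iter 3: u=0.413598  f(a)=+9.071e-09  f'(a)=-4.798e-02  a ← 163.875226 − (+9.071e-09/-4.798e-02) = 163.875226
iter 4: u=0.413598  f(a)=-2.842e-14  f'(a)=-4.798e-02  a ← 163.875226 − (-2.842e-14/-4.798e-02) = 163.875226
converged: |Δa| < 1e-12 after 4 iterations
sag = a·(cosh(S/(2a)) − 1) = 163.875226·(cosh(0.413598) − 1) = 14.217486
T_max/T_min = cosh(S/(2a)) = 1.086758

a=163.875 sag=14.217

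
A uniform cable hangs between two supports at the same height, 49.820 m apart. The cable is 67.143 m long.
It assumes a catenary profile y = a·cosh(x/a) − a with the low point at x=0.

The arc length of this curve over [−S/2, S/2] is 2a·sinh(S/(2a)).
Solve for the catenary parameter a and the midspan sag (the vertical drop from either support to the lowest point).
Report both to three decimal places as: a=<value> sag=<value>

seed: a₀ = √(S³/(24(L−S))) = √(49.820³/(24·17.323)) = 17.246001
iter 1: u=1.444393  f(a)=+1.899e+00  f'(a)=-2.461e+00  a ← 17.246001 − (+1.899e+00/-2.461e+00) = 18.017969
iter 2: u=1.382509  f(a)=+1.350e-01  f'(a)=-2.122e+00  a ← 18.017969 − (+1.350e-01/-2.122e+00) = 18.081574
iter 3: u=1.377646  f(a)=+7.969e-04  f'(a)=-2.097e+00  a ← 18.081574 − (+7.969e-04/-2.097e+00) = 18.081954
iter 4: u=1.377617  f(a)=+2.814e-08  f'(a)=-2.097e+00  a ← 18.081954 − (+2.814e-08/-2.097e+00) = 18.081954
iter 5: u=1.377617  f(a)=+0.000e+00  f'(a)=-2.097e+00  a ← 18.081954 − (+0.000e+00/-2.097e+00) = 18.081954
converged: |Δa| < 1e-12 after 5 iterations
sag = a·(cosh(S/(2a)) − 1) = 18.081954·(cosh(1.377617) − 1) = 20.049433
T_max/T_min = cosh(S/(2a)) = 2.108809

a=18.082 sag=20.049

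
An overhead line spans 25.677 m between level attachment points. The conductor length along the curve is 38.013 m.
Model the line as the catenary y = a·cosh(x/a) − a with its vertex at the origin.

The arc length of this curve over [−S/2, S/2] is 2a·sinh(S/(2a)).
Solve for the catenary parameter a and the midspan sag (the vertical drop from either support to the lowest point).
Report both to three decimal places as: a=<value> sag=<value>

a=8.056 sag=12.587

seed: a₀ = √(S³/(24(L−S))) = √(25.677³/(24·12.336)) = 7.561773
iter 1: u=1.697816  f(a)=+1.905e+00  f'(a)=-4.305e+00  a ← 7.561773 − (+1.905e+00/-4.305e+00) = 8.004245
iter 2: u=1.603961  f(a)=+1.800e-01  f'(a)=-3.527e+00  a ← 8.004245 − (+1.800e-01/-3.527e+00) = 8.055282
iter 3: u=1.593799  f(a)=+1.978e-03  f'(a)=-3.450e+00  a ← 8.055282 − (+1.978e-03/-3.450e+00) = 8.055856
iter 4: u=1.593685  f(a)=+2.445e-07  f'(a)=-3.449e+00  a ← 8.055856 − (+2.445e-07/-3.449e+00) = 8.055856
iter 5: u=1.593685  f(a)=+0.000e+00  f'(a)=-3.449e+00  a ← 8.055856 − (+0.000e+00/-3.449e+00) = 8.055856
converged: |Δa| < 1e-12 after 5 iterations
sag = a·(cosh(S/(2a)) − 1) = 8.055856·(cosh(1.593685) − 1) = 12.587396
T_max/T_min = cosh(S/(2a)) = 2.562515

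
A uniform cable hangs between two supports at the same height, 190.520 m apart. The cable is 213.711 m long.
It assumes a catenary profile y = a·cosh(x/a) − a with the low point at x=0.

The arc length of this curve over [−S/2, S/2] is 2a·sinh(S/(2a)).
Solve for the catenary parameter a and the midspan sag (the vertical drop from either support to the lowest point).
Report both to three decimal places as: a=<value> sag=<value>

seed: a₀ = √(S³/(24(L−S))) = √(190.520³/(24·23.191)) = 111.466792
iter 1: u=0.854604  f(a)=+8.618e-01  f'(a)=-4.473e-01  a ← 111.466792 − (+8.618e-01/-4.473e-01) = 113.393358
iter 2: u=0.840084  f(a)=+2.285e-02  f'(a)=-4.239e-01  a ← 113.393358 − (+2.285e-02/-4.239e-01) = 113.447265
iter 3: u=0.839685  f(a)=+1.703e-05  f'(a)=-4.232e-01  a ← 113.447265 − (+1.703e-05/-4.232e-01) = 113.447306
iter 4: u=0.839685  f(a)=+9.436e-12  f'(a)=-4.232e-01  a ← 113.447306 − (+9.436e-12/-4.232e-01) = 113.447306
converged: |Δa| < 1e-12 after 4 iterations
sag = a·(cosh(S/(2a)) − 1) = 113.447306·(cosh(0.839685) − 1) = 42.400020
T_max/T_min = cosh(S/(2a)) = 1.373742

a=113.447 sag=42.400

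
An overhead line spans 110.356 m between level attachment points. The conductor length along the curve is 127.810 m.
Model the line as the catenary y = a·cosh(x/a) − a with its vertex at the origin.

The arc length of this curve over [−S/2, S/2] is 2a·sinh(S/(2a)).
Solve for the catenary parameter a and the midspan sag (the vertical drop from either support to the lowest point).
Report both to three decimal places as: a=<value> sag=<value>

a=57.940 sag=28.321

seed: a₀ = √(S³/(24(L−S))) = √(110.356³/(24·17.454)) = 56.642292
iter 1: u=0.974148  f(a)=+8.471e-01  f'(a)=-6.768e-01  a ← 56.642292 − (+8.471e-01/-6.768e-01) = 57.893970
iter 2: u=0.953087  f(a)=+2.889e-02  f'(a)=-6.313e-01  a ← 57.893970 − (+2.889e-02/-6.313e-01) = 57.939736
iter 3: u=0.952334  f(a)=+3.624e-05  f'(a)=-6.297e-01  a ← 57.939736 − (+3.624e-05/-6.297e-01) = 57.939793
iter 4: u=0.952333  f(a)=+5.718e-11  f'(a)=-6.297e-01  a ← 57.939793 − (+5.718e-11/-6.297e-01) = 57.939793
iter 5: u=0.952333  f(a)=-1.421e-14  f'(a)=-6.297e-01  a ← 57.939793 − (-1.421e-14/-6.297e-01) = 57.939793
converged: |Δa| < 1e-12 after 5 iterations
sag = a·(cosh(S/(2a)) − 1) = 57.939793·(cosh(0.952333) − 1) = 28.320677
T_max/T_min = cosh(S/(2a)) = 1.488795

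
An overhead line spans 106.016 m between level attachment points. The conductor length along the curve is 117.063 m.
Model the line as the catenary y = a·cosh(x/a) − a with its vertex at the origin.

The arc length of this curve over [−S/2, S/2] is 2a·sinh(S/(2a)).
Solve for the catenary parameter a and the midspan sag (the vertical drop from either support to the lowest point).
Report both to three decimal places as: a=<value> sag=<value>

seed: a₀ = √(S³/(24(L−S))) = √(106.016³/(24·11.047)) = 67.039277
iter 1: u=0.790701  f(a)=+3.505e-01  f'(a)=-3.506e-01  a ← 67.039277 − (+3.505e-01/-3.506e-01) = 68.038937
iter 2: u=0.779083  f(a)=+7.994e-03  f'(a)=-3.348e-01  a ← 68.038937 − (+7.994e-03/-3.348e-01) = 68.062814
iter 3: u=0.778810  f(a)=+4.373e-06  f'(a)=-3.344e-01  a ← 68.062814 − (+4.373e-06/-3.344e-01) = 68.062827
iter 4: u=0.778810  f(a)=+1.279e-12  f'(a)=-3.344e-01  a ← 68.062827 − (+1.279e-12/-3.344e-01) = 68.062827
converged: |Δa| < 1e-12 after 4 iterations
sag = a·(cosh(S/(2a)) − 1) = 68.062827·(cosh(0.778810) − 1) = 21.706237
T_max/T_min = cosh(S/(2a)) = 1.318915

a=68.063 sag=21.706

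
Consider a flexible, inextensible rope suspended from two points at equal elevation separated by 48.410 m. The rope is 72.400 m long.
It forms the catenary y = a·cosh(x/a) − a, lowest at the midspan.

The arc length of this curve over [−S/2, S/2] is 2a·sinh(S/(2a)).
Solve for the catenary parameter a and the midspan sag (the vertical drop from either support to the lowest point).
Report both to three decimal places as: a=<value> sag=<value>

seed: a₀ = √(S³/(24(L−S))) = √(48.410³/(24·23.990)) = 14.037245
iter 1: u=1.724341  f(a)=+3.830e+00  f'(a)=-4.548e+00  a ← 14.037245 − (+3.830e+00/-4.548e+00) = 14.879237
iter 2: u=1.626763  f(a)=+3.716e-01  f'(a)=-3.705e+00  a ← 14.879237 − (+3.716e-01/-3.705e+00) = 14.979548
iter 3: u=1.615870  f(a)=+4.330e-03  f'(a)=-3.619e+00  a ← 14.979548 − (+4.330e-03/-3.619e+00) = 14.980744
iter 4: u=1.615741  f(a)=+6.030e-07  f'(a)=-3.618e+00  a ← 14.980744 − (+6.030e-07/-3.618e+00) = 14.980744
iter 5: u=1.615741  f(a)=-1.421e-14  f'(a)=-3.618e+00  a ← 14.980744 − (-1.421e-14/-3.618e+00) = 14.980744
converged: |Δa| < 1e-12 after 5 iterations
sag = a·(cosh(S/(2a)) − 1) = 14.980744·(cosh(1.615741) − 1) = 24.196580
T_max/T_min = cosh(S/(2a)) = 2.615179

a=14.981 sag=24.197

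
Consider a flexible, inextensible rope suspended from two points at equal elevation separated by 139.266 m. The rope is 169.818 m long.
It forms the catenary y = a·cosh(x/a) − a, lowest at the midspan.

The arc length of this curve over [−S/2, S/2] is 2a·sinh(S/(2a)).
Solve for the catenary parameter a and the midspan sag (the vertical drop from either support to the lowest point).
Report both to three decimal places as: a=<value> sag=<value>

seed: a₀ = √(S³/(24(L−S))) = √(139.266³/(24·30.552)) = 60.693504
iter 1: u=1.147289  f(a)=+2.075e+00  f'(a)=-1.146e+00  a ← 60.693504 − (+2.075e+00/-1.146e+00) = 62.504610
iter 2: u=1.114046  f(a)=+9.650e-02  f'(a)=-1.041e+00  a ← 62.504610 − (+9.650e-02/-1.041e+00) = 62.597275
iter 3: u=1.112397  f(a)=+2.312e-04  f'(a)=-1.036e+00  a ← 62.597275 − (+2.312e-04/-1.036e+00) = 62.597498
iter 4: u=1.112393  f(a)=+1.335e-09  f'(a)=-1.036e+00  a ← 62.597498 − (+1.335e-09/-1.036e+00) = 62.597498
iter 5: u=1.112393  f(a)=+2.842e-14  f'(a)=-1.036e+00  a ← 62.597498 − (+2.842e-14/-1.036e+00) = 62.597498
converged: |Δa| < 1e-12 after 5 iterations
sag = a·(cosh(S/(2a)) − 1) = 62.597498·(cosh(1.112393) − 1) = 42.891767
T_max/T_min = cosh(S/(2a)) = 1.685199

a=62.597 sag=42.892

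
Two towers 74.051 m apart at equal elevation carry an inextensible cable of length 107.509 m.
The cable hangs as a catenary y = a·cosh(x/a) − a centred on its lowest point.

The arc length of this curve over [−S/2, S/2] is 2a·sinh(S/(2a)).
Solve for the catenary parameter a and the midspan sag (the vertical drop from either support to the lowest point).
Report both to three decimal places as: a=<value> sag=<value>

a=23.877 sag=34.942

seed: a₀ = √(S³/(24(L−S))) = √(74.051³/(24·33.458)) = 22.487480
iter 1: u=1.646494  f(a)=+4.839e+00  f'(a)=-3.865e+00  a ← 22.487480 − (+4.839e+00/-3.865e+00) = 23.739674
iter 2: u=1.559647  f(a)=+4.336e-01  f'(a)=-3.200e+00  a ← 23.739674 − (+4.336e-01/-3.200e+00) = 23.875162
iter 3: u=1.550796  f(a)=+4.238e-03  f'(a)=-3.138e+00  a ← 23.875162 − (+4.238e-03/-3.138e+00) = 23.876513
iter 4: u=1.550708  f(a)=+4.137e-07  f'(a)=-3.137e+00  a ← 23.876513 − (+4.137e-07/-3.137e+00) = 23.876513
iter 5: u=1.550708  f(a)=-1.421e-14  f'(a)=-3.137e+00  a ← 23.876513 − (-1.421e-14/-3.137e+00) = 23.876513
converged: |Δa| < 1e-12 after 5 iterations
sag = a·(cosh(S/(2a)) − 1) = 23.876513·(cosh(1.550708) − 1) = 34.942142
T_max/T_min = cosh(S/(2a)) = 2.463452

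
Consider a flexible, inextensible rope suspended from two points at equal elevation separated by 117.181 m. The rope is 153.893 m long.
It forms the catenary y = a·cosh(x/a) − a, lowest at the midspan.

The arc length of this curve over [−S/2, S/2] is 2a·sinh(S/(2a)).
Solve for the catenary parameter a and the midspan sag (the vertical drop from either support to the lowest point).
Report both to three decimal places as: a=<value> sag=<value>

a=44.613 sag=44.331

seed: a₀ = √(S³/(24(L−S))) = √(117.181³/(24·36.712)) = 42.734257
iter 1: u=1.371043  f(a)=+3.609e+00  f'(a)=-2.064e+00  a ← 42.734257 − (+3.609e+00/-2.064e+00) = 44.483169
iter 2: u=1.317139  f(a)=+2.334e-01  f'(a)=-1.805e+00  a ← 44.483169 − (+2.334e-01/-1.805e+00) = 44.612496
iter 3: u=1.313320  f(a)=+1.125e-03  f'(a)=-1.787e+00  a ← 44.612496 − (+1.125e-03/-1.787e+00) = 44.613125
iter 4: u=1.313302  f(a)=+2.643e-08  f'(a)=-1.787e+00  a ← 44.613125 − (+2.643e-08/-1.787e+00) = 44.613125
iter 5: u=1.313302  f(a)=+0.000e+00  f'(a)=-1.787e+00  a ← 44.613125 − (+0.000e+00/-1.787e+00) = 44.613125
converged: |Δa| < 1e-12 after 5 iterations
sag = a·(cosh(S/(2a)) − 1) = 44.613125·(cosh(1.313302) − 1) = 44.331210
T_max/T_min = cosh(S/(2a)) = 1.993681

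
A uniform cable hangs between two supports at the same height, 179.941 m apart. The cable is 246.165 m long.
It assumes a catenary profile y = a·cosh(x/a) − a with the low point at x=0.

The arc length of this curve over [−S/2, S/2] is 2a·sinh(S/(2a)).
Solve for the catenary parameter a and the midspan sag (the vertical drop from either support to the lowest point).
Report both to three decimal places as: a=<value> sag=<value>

seed: a₀ = √(S³/(24(L−S))) = √(179.941³/(24·66.224)) = 60.545500
iter 1: u=1.485998  f(a)=+7.708e+00  f'(a)=-2.710e+00  a ← 60.545500 − (+7.708e+00/-2.710e+00) = 63.389512
iter 2: u=1.419328  f(a)=+5.764e-01  f'(a)=-2.319e+00  a ← 63.389512 − (+5.764e-01/-2.319e+00) = 63.638086
iter 3: u=1.413784  f(a)=+3.799e-03  f'(a)=-2.288e+00  a ← 63.638086 − (+3.799e-03/-2.288e+00) = 63.639746
iter 4: u=1.413747  f(a)=+1.674e-07  f'(a)=-2.288e+00  a ← 63.639746 − (+1.674e-07/-2.288e+00) = 63.639746
iter 5: u=1.413747  f(a)=-2.842e-14  f'(a)=-2.288e+00  a ← 63.639746 − (-2.842e-14/-2.288e+00) = 63.639746
converged: |Δa| < 1e-12 after 5 iterations
sag = a·(cosh(S/(2a)) − 1) = 63.639746·(cosh(1.413747) − 1) = 74.921861
T_max/T_min = cosh(S/(2a)) = 2.177281

a=63.640 sag=74.922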